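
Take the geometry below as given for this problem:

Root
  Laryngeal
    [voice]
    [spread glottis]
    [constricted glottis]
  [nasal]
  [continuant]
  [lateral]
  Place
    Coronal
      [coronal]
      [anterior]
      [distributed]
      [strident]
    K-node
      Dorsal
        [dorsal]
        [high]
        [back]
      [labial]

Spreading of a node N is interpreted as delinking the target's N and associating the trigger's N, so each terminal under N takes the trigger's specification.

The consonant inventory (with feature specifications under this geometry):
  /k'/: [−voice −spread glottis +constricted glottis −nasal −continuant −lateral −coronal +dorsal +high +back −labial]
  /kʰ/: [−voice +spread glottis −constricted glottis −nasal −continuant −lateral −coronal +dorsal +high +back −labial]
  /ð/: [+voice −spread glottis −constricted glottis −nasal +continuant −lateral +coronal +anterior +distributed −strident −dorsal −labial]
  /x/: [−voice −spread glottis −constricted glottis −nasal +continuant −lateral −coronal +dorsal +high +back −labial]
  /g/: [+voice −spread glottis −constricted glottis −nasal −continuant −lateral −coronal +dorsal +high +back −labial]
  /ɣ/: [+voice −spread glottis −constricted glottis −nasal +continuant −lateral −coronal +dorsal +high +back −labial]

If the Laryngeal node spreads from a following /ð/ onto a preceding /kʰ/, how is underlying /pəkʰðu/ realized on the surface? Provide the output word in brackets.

The Laryngeal node dominates the terminals [voice], [spread glottis], [constricted glottis].
The target acquires /ð/'s values for everything under Laryngeal — [+voice], [−spread glottis], [−constricted glottis] — while keeping its own [nasal], [continuant], [lateral], ….
This feature bundle is that of [g], so /pəkʰðu/ surfaces as [pəgðu].

[pəgðu]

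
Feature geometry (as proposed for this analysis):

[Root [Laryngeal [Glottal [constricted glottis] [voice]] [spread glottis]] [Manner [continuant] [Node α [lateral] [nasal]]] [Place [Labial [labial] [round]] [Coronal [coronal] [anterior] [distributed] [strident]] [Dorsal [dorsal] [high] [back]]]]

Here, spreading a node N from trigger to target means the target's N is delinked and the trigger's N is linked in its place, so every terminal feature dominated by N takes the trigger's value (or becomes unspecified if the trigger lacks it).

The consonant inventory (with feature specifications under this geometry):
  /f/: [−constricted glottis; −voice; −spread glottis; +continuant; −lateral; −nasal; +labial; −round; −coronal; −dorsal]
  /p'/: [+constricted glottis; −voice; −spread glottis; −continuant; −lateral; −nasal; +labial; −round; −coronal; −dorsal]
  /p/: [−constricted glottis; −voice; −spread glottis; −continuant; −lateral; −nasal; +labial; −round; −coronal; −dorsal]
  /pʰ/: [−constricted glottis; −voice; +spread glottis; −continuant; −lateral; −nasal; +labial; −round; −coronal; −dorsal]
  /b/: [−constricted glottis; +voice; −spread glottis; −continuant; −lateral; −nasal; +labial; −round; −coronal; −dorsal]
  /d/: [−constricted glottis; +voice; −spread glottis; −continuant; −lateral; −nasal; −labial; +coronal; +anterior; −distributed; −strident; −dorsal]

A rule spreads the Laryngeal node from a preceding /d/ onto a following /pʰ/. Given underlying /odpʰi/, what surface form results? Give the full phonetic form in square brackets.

[odbi]

Terminals under Laryngeal in this geometry: [constricted glottis], [voice], [spread glottis].
The target acquires /d/'s values for everything under Laryngeal — [−constricted glottis], [+voice], [−spread glottis] — while keeping its own [continuant], [lateral], [nasal], ….
Among the inventory, only /b/ has exactly this specification, giving the surface form [odbi].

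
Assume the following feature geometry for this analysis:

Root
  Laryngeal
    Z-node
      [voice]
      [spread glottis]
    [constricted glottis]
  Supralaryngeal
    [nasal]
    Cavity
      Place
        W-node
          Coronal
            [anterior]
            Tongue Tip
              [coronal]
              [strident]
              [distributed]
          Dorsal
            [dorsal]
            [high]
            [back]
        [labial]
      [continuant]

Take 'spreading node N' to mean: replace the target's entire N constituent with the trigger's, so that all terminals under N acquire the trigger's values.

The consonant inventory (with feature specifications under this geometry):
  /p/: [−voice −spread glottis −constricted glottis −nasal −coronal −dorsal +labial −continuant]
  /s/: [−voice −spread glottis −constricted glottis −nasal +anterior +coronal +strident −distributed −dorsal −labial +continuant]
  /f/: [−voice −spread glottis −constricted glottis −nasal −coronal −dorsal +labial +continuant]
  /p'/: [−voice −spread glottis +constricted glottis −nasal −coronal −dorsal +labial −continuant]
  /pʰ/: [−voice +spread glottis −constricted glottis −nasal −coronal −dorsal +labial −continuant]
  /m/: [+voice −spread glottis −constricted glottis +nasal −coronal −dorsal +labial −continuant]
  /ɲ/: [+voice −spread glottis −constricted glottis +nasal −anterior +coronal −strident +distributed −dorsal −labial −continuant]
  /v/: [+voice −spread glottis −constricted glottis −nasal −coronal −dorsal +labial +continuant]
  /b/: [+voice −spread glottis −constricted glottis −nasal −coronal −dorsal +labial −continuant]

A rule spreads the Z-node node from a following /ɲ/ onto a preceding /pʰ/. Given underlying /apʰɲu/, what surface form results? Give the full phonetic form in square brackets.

Terminals under Z-node in this geometry: [voice], [spread glottis].
Spreading Z-node from /ɲ/ onto /pʰ/ replaces those values with /ɲ/'s: [+voice], [−spread glottis]. Features outside Z-node ([constricted glottis], [nasal], [coronal], …) stay as in /pʰ/.
This feature bundle is that of [b], so /apʰɲu/ surfaces as [abɲu].

[abɲu]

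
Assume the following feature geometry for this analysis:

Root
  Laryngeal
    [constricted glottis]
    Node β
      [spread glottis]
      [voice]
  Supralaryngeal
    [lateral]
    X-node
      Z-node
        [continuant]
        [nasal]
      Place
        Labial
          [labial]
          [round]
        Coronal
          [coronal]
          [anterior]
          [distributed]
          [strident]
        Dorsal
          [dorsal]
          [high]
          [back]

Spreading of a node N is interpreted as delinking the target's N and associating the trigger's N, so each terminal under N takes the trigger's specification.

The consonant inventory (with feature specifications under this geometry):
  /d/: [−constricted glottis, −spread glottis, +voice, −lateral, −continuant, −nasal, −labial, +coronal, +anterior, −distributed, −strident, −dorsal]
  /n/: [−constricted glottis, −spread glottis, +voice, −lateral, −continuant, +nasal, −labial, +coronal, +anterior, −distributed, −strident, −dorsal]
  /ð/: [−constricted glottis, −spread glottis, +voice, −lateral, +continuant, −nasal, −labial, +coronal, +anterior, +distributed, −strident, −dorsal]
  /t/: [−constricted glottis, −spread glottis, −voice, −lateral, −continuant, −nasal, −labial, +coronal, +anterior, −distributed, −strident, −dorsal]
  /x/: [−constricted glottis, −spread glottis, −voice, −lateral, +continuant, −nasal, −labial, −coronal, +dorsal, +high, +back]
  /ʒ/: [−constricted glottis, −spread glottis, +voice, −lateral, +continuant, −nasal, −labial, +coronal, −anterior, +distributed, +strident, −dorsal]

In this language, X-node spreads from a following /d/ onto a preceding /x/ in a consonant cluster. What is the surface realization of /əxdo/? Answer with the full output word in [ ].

[ətdo]

Terminals under X-node in this geometry: [continuant], [nasal], [labial], [round], [coronal], [anterior], [distributed], [strident], [dorsal], [high], [back].
After delinking /x/'s X-node and linking /d/'s, the affected terminals become [−continuant], [−nasal], [−labial], [+coronal], [+anterior], [−distributed], [−strident], [−dorsal]; [constricted glottis], [spread glottis], [voice], … (outside X-node) are retained from /x/.
Among the inventory, only /t/ has exactly this specification, giving the surface form [ətdo].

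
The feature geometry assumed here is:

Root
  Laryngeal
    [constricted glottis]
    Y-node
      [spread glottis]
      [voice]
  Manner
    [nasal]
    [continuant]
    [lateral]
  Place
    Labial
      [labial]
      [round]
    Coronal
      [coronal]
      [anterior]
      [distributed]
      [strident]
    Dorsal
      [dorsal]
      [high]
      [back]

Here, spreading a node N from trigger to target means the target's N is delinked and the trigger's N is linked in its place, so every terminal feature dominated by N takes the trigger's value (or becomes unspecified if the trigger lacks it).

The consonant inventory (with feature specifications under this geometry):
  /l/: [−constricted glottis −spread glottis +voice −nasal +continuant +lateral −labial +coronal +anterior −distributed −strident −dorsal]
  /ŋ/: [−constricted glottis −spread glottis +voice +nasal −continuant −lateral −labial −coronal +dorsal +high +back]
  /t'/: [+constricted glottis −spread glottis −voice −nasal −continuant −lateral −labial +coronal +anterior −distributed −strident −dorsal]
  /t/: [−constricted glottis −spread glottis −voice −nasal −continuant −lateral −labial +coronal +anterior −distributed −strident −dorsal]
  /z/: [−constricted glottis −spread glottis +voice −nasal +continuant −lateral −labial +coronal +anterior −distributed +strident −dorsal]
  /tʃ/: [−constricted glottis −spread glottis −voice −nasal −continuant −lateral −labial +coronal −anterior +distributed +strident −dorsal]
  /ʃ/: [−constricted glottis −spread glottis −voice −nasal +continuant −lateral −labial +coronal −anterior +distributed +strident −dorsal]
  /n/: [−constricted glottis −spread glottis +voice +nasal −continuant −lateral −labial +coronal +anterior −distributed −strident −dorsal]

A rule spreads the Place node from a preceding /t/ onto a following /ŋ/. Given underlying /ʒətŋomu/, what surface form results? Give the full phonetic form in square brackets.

[ʒətnomu]

Terminals under Place in this geometry: [labial], [round], [coronal], [anterior], [distributed], [strident], [dorsal], [high], [back].
After delinking /ŋ/'s Place and linking /t/'s, the affected terminals become [−labial], [+coronal], [+anterior], [−distributed], [−strident], [−dorsal]; [constricted glottis], [spread glottis], [voice], … (outside Place) are retained from /ŋ/.
This feature bundle is that of [n], so /ʒətŋomu/ surfaces as [ʒətnomu].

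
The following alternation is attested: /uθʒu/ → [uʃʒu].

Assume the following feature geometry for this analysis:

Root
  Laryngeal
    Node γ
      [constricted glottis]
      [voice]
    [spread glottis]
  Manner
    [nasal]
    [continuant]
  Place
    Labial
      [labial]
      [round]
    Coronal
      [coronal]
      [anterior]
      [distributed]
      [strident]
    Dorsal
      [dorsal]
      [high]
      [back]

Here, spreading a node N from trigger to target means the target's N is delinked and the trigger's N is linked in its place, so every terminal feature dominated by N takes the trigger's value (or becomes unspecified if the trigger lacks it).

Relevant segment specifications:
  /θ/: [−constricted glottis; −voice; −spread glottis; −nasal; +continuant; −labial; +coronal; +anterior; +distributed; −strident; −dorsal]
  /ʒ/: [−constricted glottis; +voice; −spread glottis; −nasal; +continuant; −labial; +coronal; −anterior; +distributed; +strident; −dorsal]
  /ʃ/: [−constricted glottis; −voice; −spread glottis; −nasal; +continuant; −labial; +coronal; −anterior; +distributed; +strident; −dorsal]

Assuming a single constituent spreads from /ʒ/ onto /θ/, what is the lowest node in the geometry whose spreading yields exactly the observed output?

/θ/ and [ʃ] differ in [anterior], [strident]; every other specified feature is identical.
The smallest constituent containing every changed terminal is Coronal — each of its daughters lacks at least one of the affected features.
If Coronal spreads, every terminal under it takes /ʒ/'s value, producing [ʃ] as observed.
[voice], a feature on which the two segments disagree outside Coronal, is unchanged — nothing dominating it spread, and Coronal is the minimal sufficient constituent.

Coronal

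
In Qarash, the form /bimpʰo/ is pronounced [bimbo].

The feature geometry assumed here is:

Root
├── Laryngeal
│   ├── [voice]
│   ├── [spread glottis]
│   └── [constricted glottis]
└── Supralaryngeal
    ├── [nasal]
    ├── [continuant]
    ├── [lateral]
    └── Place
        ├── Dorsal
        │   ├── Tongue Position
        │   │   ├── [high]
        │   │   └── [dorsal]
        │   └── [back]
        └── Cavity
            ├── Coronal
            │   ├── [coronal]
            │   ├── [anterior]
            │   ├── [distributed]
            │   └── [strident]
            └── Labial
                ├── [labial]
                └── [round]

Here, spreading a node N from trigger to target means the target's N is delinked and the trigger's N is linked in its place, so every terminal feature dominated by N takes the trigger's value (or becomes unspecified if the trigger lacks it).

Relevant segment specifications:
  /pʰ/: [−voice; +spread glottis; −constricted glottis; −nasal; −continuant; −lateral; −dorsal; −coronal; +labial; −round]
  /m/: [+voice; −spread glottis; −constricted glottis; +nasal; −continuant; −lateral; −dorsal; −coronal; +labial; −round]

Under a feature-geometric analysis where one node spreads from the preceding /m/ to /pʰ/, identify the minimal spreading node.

/pʰ/ and [b] differ in [voice], [spread glottis]; every other specified feature is identical.
Tracing each changed feature up the tree, the paths first meet at Laryngeal; any lower node misses at least one of them.
Delinking /pʰ/'s Laryngeal and associating /m/'s Laryngeal gives precisely the feature bundle of [b].
Had Root spread, [nasal] would have taken /m/'s value; it stays as in /pʰ/, confirming the spreading constituent is exactly Laryngeal.

Laryngeal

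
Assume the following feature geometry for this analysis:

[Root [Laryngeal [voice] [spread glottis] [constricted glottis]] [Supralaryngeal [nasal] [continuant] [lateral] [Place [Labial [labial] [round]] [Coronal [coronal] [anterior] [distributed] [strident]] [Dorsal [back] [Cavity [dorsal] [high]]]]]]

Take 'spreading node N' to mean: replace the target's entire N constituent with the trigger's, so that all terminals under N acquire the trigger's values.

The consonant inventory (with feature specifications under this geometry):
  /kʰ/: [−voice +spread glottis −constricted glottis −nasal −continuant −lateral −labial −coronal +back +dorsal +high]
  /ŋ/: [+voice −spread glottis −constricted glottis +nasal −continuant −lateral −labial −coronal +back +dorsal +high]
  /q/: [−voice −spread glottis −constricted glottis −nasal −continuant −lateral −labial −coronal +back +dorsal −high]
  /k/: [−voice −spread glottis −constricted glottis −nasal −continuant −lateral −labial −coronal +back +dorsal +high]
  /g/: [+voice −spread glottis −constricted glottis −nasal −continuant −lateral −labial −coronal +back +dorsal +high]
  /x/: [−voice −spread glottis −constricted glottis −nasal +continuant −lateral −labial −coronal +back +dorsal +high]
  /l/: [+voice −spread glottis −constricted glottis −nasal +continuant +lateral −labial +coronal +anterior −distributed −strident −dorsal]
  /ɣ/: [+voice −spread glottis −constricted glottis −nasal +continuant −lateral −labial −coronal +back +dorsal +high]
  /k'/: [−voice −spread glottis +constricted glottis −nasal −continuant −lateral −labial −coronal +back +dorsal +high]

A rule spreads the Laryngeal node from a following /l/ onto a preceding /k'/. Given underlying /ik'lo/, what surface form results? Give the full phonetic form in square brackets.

[iglo]

The Laryngeal node dominates the terminals [voice], [spread glottis], [constricted glottis].
Spreading Laryngeal from /l/ onto /k'/ replaces those values with /l/'s: [+voice], [−spread glottis], [−constricted glottis]. Features outside Laryngeal ([nasal], [continuant], [lateral], …) stay as in /k'/.
Among the inventory, only /g/ has exactly this specification, giving the surface form [iglo].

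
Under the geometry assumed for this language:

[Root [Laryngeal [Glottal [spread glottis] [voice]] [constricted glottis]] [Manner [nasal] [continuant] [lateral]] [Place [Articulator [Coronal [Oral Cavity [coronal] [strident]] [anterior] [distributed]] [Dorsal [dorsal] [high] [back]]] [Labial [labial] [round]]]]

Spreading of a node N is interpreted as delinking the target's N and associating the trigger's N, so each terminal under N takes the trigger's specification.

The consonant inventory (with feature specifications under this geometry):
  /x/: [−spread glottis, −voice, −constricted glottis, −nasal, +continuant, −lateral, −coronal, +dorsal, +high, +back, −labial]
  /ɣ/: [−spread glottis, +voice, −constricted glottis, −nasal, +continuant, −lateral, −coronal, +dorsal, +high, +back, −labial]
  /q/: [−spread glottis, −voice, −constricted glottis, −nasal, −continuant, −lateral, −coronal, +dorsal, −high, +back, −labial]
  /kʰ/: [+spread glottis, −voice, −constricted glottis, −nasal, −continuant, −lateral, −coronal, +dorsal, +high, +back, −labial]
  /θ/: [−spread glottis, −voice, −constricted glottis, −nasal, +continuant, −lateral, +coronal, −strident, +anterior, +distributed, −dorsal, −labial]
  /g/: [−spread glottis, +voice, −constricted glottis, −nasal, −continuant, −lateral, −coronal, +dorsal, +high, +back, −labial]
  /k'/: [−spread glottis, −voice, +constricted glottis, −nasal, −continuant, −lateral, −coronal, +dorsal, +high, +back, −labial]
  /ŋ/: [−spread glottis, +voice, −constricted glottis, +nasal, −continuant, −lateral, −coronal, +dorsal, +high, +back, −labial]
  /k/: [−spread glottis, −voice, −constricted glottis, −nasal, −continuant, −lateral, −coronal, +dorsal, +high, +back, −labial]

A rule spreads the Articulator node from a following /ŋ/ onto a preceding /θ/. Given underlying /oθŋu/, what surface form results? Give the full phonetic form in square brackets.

Articulator immediately or transitively dominates [coronal], [strident], [anterior], [distributed], [dorsal], [high], [back].
The target acquires /ŋ/'s values for everything under Articulator — [−coronal], [+dorsal], [+high], [+back] — while keeping its own [spread glottis], [voice], [constricted glottis], ….
This feature bundle is that of [x], so /oθŋu/ surfaces as [oxŋu].

[oxŋu]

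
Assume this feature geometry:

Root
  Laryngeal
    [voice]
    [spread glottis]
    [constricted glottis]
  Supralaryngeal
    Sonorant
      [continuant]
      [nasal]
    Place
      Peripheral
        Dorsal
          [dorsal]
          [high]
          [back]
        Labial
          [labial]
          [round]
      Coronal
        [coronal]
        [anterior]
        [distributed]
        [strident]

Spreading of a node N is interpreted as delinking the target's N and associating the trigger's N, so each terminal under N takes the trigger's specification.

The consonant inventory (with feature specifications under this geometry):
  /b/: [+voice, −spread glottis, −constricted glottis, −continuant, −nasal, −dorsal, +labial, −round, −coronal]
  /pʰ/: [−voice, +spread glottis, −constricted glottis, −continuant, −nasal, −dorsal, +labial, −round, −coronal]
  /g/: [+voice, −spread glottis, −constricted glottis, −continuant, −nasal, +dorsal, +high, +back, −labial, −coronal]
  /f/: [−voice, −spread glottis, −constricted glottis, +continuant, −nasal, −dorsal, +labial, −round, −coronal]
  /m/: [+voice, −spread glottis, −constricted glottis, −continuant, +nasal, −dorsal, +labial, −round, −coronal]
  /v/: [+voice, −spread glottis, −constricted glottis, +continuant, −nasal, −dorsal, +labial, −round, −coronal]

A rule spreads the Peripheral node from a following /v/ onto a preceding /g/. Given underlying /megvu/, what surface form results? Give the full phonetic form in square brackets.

[mebvu]

Peripheral immediately or transitively dominates [dorsal], [high], [back], [labial], [round].
After delinking /g/'s Peripheral and linking /v/'s, the affected terminals become [−dorsal], [+labial], [−round]; [voice], [spread glottis], [constricted glottis], … (outside Peripheral) are retained from /g/.
Among the inventory, only /b/ has exactly this specification, giving the surface form [mebvu].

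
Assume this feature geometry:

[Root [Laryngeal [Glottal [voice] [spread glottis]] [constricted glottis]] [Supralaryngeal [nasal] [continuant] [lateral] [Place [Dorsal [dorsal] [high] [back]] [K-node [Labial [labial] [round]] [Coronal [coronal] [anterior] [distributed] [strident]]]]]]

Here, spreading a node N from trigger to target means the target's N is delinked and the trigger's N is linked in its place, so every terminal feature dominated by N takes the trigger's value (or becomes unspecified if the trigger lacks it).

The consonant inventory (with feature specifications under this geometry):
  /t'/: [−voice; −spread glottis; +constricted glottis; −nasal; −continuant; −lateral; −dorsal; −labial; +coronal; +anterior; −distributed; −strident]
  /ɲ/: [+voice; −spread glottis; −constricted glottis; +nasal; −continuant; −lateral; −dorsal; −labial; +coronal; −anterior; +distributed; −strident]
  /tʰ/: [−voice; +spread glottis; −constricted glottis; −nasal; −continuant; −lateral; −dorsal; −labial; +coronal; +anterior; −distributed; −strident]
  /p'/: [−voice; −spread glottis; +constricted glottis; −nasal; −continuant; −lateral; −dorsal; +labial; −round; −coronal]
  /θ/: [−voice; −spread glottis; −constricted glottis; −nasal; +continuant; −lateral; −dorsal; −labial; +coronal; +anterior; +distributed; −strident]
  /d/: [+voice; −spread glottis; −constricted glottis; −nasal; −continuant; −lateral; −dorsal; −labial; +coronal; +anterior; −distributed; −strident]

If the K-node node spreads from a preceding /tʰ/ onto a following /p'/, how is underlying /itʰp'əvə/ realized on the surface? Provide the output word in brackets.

K-node immediately or transitively dominates [labial], [round], [coronal], [anterior], [distributed], [strident].
After delinking /p'/'s K-node and linking /tʰ/'s, the affected terminals become [−labial], [+coronal], [+anterior], [−distributed], [−strident]; [voice], [spread glottis], [constricted glottis], … (outside K-node) are retained from /p'/.
The resulting bundle matches /t'/ in the inventory; substituting it for /p'/ gives [itʰt'əvə].

[itʰt'əvə]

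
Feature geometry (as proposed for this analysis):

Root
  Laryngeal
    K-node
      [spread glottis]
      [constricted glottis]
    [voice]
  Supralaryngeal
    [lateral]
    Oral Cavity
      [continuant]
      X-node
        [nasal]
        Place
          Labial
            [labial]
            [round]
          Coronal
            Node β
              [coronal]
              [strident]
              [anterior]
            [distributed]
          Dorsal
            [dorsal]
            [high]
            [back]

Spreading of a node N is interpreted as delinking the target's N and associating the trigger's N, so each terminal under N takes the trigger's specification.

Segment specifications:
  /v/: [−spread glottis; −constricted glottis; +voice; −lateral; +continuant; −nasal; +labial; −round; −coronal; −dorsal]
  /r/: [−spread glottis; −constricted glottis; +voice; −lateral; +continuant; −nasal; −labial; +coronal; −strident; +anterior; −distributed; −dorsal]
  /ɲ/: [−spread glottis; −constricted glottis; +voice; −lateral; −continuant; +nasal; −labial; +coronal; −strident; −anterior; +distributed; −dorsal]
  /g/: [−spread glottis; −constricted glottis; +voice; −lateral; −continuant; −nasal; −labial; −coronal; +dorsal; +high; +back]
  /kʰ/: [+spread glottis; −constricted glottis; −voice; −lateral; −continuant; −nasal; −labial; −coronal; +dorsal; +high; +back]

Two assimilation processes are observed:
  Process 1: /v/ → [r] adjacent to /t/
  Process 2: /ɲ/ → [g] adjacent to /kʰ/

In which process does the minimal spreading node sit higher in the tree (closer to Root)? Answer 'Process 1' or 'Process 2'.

Process 1: the features that change are [labial], [round], [coronal], [anterior], [distributed], [strident]; the minimal node is Place (depth 4).
In Process 2, [nasal], [coronal], [anterior], [distributed], [strident], [dorsal], [high], [back] change, so the minimal spreading node is X-node at depth 3.
Depth 3 < depth 4; Process 2 involves the structurally higher constituent X-node.

Process 2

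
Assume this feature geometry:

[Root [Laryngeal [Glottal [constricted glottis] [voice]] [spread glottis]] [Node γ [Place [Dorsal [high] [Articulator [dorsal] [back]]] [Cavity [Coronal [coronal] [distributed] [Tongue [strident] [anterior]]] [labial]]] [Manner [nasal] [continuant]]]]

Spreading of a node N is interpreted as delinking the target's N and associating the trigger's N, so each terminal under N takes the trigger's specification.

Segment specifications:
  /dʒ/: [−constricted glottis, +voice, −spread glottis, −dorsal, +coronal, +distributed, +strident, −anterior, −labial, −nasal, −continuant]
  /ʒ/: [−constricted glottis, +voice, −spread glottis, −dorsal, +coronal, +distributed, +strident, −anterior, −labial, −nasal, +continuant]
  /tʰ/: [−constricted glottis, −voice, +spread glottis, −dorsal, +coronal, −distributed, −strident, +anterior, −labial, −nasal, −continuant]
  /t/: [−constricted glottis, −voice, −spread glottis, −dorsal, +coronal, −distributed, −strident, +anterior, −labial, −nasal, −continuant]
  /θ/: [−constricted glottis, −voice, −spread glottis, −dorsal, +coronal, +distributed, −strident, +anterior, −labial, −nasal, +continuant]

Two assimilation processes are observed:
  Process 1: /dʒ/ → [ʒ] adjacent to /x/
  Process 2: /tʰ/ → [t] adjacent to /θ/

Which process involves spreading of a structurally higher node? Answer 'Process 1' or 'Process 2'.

Process 2

Process 1: the feature that changes is [continuant]; the minimal node is [continuant] (depth 3).
In Process 2, [spread glottis] changes, so the minimal spreading node is [spread glottis] at depth 2.
[spread glottis] is closer to Root than [continuant], so Process 2 spreads the higher node.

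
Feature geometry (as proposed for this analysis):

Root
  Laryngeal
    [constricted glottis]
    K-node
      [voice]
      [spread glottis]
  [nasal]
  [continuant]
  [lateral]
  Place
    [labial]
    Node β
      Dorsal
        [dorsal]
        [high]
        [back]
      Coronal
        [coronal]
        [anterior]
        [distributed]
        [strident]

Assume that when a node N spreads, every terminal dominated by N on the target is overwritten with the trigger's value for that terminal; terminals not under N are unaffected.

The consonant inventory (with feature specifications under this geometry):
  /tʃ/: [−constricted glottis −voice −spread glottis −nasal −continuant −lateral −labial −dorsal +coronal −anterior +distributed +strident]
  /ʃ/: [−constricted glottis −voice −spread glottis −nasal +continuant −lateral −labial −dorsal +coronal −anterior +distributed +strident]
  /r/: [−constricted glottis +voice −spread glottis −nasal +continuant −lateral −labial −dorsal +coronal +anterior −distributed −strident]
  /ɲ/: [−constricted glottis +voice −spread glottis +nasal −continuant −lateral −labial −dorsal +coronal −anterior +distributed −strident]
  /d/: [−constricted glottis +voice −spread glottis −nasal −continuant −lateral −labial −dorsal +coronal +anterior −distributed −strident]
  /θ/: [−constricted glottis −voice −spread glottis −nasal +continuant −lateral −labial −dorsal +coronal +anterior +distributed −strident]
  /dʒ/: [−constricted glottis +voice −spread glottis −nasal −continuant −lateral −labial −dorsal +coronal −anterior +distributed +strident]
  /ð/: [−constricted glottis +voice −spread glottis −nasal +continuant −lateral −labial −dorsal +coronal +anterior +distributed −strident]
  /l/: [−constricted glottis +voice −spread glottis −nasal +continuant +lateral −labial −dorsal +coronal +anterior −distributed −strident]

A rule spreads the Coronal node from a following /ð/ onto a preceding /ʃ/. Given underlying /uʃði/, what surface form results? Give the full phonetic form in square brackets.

The Coronal node dominates the terminals [coronal], [anterior], [distributed], [strident].
Spreading Coronal from /ð/ onto /ʃ/ replaces those values with /ð/'s: [+coronal], [+anterior], [+distributed], [−strident]. Features outside Coronal ([constricted glottis], [voice], [spread glottis], …) stay as in /ʃ/.
This feature bundle is that of [θ], so /uʃði/ surfaces as [uθði].

[uθði]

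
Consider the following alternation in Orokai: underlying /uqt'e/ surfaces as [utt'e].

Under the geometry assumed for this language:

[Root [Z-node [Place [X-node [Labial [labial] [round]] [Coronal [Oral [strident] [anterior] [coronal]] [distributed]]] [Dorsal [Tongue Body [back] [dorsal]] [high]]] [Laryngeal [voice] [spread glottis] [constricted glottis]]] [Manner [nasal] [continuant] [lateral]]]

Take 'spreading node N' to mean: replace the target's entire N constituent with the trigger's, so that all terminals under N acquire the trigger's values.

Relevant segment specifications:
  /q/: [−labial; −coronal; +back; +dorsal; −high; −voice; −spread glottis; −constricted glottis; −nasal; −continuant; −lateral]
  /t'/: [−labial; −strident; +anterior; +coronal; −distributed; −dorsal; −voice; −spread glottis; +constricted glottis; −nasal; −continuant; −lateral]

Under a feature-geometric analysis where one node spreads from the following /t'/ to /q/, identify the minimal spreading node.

Place

Comparing /q/ with its surface form [t], the features that change are [coronal], [anterior], [distributed], [strident], [dorsal], [high], [back].
In this geometry the lowest node dominating all of them is Place: every daughter of Place dominates only a proper subset, so no lower node suffices.
If Place spreads, every terminal under it takes /t'/'s value, producing [t] as observed.
Had Z-node or a higher node spread, [constricted glottis] would have taken /t'/'s value; it stays as in /q/, confirming the spreading constituent is exactly Place.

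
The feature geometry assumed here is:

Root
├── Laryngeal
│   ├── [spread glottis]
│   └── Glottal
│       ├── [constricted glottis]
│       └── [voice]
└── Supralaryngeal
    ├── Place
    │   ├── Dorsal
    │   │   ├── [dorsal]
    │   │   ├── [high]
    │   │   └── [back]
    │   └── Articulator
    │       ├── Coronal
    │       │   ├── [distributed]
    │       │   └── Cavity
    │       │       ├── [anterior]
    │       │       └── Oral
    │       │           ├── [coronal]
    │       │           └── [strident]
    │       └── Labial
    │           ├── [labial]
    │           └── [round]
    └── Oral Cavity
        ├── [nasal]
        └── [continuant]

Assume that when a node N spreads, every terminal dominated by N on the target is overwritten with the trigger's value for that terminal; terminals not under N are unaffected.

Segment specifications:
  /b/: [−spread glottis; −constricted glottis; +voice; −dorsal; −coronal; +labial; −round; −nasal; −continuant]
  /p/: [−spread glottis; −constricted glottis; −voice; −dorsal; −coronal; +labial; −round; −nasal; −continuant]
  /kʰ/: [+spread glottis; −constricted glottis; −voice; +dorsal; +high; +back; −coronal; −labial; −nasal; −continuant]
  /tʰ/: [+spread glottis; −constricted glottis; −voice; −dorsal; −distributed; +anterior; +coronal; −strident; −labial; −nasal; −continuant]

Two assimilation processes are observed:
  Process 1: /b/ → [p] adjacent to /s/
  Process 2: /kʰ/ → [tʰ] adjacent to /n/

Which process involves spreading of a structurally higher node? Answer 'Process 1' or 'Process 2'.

Process 2

In Process 1, [voice] changes, so the minimal spreading node is [voice] at depth 3.
Process 2: the features that change are [coronal], [anterior], [distributed], [strident], [dorsal], [high], [back]; the minimal node is Place (depth 2).
Place (depth 2) sits above [voice] (depth 3), making Process 2 the one with the higher spreading node.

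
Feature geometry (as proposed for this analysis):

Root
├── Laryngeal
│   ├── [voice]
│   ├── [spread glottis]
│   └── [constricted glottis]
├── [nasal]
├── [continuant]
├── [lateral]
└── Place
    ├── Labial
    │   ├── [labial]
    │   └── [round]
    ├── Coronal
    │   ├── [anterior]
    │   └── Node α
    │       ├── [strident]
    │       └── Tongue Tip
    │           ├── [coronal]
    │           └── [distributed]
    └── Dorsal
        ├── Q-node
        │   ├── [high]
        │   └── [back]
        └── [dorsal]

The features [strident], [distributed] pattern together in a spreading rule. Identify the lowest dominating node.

Node α

[strident] lies under Node α (below Place).
[distributed]: Root / Place / Coronal / Node α / Tongue Tip / [distributed].
These paths first converge at Node α; no daughter of Node α dominates all 2 features, so Node α is the minimal constituent.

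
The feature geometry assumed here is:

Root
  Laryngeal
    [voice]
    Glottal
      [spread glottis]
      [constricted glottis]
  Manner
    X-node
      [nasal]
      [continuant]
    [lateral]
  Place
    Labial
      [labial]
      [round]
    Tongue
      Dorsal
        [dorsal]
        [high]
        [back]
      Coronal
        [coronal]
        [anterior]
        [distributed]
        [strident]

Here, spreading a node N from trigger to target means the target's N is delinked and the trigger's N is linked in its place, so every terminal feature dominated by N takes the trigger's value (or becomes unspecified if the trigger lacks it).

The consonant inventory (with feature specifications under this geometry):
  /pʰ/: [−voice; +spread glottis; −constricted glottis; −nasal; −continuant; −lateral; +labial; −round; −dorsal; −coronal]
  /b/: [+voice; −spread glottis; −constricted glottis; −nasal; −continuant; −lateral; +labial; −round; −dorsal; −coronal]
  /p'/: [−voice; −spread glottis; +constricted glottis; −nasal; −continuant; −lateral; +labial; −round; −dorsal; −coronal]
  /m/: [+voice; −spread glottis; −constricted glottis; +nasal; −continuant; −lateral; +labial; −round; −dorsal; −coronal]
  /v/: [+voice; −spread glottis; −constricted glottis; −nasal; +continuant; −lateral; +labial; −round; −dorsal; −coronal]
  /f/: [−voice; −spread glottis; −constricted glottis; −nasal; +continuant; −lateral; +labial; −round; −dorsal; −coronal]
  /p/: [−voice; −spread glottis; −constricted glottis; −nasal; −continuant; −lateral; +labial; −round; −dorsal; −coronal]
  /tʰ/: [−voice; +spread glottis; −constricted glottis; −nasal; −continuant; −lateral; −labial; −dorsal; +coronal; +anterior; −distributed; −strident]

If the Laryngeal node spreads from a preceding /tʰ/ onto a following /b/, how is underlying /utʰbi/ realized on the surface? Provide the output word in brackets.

Terminals under Laryngeal in this geometry: [voice], [spread glottis], [constricted glottis].
After delinking /b/'s Laryngeal and linking /tʰ/'s, the affected terminals become [−voice], [+spread glottis], [−constricted glottis]; [nasal], [continuant], [lateral], … (outside Laryngeal) are retained from /b/.
This feature bundle is that of [pʰ], so /utʰbi/ surfaces as [utʰpʰi].

[utʰpʰi]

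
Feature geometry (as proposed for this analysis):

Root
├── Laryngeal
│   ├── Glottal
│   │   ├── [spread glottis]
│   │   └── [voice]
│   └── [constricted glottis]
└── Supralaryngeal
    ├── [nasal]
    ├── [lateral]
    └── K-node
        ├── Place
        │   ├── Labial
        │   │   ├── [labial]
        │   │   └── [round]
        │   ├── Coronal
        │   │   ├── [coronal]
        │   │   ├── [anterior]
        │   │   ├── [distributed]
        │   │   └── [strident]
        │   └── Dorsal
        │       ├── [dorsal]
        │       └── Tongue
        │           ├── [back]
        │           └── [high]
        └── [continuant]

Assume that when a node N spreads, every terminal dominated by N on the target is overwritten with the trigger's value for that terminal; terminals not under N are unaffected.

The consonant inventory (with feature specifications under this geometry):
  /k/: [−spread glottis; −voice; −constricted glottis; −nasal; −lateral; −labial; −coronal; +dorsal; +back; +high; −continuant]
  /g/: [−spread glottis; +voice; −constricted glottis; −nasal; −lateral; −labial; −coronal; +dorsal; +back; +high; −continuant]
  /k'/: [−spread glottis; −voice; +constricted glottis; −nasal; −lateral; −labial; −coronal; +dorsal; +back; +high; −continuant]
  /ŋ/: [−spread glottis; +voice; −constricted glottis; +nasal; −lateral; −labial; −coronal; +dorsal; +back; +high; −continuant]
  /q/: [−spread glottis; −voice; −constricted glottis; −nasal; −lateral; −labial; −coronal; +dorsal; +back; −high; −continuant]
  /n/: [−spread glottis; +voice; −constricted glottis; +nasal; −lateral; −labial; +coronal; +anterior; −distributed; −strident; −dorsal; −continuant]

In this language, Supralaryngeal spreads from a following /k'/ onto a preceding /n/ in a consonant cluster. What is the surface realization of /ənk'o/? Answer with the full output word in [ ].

[əgk'o]

The Supralaryngeal node dominates the terminals [nasal], [lateral], [labial], [round], [coronal], [anterior], [distributed], [strident], [dorsal], [back], [high], [continuant].
Spreading Supralaryngeal from /k'/ onto /n/ replaces those values with /k'/'s: [−nasal], [−lateral], [−labial], [−coronal], [+dorsal], [+back], [+high], [−continuant]. Features outside Supralaryngeal ([spread glottis], [voice], [constricted glottis]) stay as in /n/.
The resulting bundle matches /g/ in the inventory; substituting it for /n/ gives [əgk'o].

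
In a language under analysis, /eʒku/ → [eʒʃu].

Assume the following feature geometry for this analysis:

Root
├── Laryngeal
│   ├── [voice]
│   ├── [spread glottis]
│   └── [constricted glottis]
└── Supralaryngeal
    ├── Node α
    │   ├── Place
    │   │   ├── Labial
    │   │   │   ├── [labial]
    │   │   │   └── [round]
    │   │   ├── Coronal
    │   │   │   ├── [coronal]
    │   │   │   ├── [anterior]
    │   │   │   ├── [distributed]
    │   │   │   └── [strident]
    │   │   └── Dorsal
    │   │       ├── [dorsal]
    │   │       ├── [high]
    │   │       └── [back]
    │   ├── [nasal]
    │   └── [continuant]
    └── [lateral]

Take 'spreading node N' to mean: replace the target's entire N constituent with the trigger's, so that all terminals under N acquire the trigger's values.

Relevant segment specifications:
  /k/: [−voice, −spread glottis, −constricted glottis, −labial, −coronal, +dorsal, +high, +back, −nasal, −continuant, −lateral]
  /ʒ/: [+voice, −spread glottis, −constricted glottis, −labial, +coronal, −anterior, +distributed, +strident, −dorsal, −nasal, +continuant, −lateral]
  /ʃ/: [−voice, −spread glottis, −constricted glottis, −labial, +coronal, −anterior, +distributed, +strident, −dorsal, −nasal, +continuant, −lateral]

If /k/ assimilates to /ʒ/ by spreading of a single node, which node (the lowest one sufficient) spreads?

Node α

Comparing /k/ with its surface form [ʃ], the features that change are [continuant], [coronal], [anterior], [distributed], [strident], [dorsal], [high], [back].
In this geometry the lowest node dominating all of them is Node α: every daughter of Node α dominates only a proper subset, so no lower node suffices.
Delinking /k/'s Node α and associating /ʒ/'s Node α gives precisely the feature bundle of [ʃ].
[voice] stays as in /k/ although /ʒ/ differs there, so no node dominating it spread; among the remaining candidates Node α is the lowest that derives the output.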